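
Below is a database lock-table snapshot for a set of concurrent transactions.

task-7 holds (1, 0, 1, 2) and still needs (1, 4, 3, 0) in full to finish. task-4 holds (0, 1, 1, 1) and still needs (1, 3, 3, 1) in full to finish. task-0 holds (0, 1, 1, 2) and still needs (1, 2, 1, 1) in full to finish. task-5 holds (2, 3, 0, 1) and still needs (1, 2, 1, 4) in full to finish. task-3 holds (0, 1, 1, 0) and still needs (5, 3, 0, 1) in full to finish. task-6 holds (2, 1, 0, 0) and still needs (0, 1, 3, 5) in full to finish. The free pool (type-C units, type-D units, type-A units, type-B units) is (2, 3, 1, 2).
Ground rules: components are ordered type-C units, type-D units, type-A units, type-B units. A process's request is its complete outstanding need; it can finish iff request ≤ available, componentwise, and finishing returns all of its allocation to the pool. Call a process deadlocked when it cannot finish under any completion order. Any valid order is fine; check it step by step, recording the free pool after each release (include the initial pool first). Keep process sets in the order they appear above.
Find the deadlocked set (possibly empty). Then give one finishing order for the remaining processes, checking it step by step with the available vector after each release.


Deadlocked set: task-7, task-4, task-3 and task-6.
Key observation: after task-0, task-5 the pool peaks at (4, 7, 2, 5), and each blocked process is short somewhere: task-7 on type-A units; task-4 on type-A units; task-3 on type-C units; task-6 on type-A units.
The rest can finish in the order task-0, task-5. Check, step by step:
  pool = (2, 3, 1, 2)
  run task-0 (needs (1, 2, 1, 1), free (2, 3, 1, 2)); after release of (0, 1, 1, 2) the pool is (2, 4, 2, 4)
  run task-5 (needs (1, 2, 1, 4), free (2, 4, 2, 4)); after release of (2, 3, 0, 1) the pool is (4, 7, 2, 5)
The blocked processes can never fit:
  task-7 still needs (1, 4, 3, 0) but only (4, 7, 2, 5) is free — short on type-A units
  task-4 still needs (1, 3, 3, 1) but only (4, 7, 2, 5) is free — short on type-A units
  task-3 still needs (5, 3, 0, 1) but only (4, 7, 2, 5) is free — short on type-C units
  task-6 still needs (0, 1, 3, 5) but only (4, 7, 2, 5) is free — short on type-A units


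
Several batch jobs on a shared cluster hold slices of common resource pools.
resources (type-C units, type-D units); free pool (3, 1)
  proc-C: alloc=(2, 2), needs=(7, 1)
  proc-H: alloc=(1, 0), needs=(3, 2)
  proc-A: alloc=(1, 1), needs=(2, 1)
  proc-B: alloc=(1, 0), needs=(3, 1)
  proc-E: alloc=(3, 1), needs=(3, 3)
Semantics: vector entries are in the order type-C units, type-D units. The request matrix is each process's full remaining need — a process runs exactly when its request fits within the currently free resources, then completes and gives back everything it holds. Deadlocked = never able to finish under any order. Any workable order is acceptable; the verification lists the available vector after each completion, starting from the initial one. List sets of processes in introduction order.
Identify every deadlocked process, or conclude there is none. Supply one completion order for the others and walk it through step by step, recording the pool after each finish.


Deadlocked set: proc-C and proc-E.
Key observation: after proc-A, proc-B, proc-H the pool peaks at (6, 2), and each blocked process is short somewhere: proc-C on type-C units; proc-E on type-D units.
The rest can finish in the order proc-A, proc-B, proc-H. Step-by-step check:
  pool = (3, 1)
  proc-A needs (2, 1) <= (3, 1) -> finishes; pool += (1, 1) = (4, 2)
  proc-B needs (3, 1) <= (4, 2) -> finishes; pool += (1, 0) = (5, 2)
  proc-H needs (3, 2) <= (5, 2) -> finishes; pool += (1, 0) = (6, 2)
The blocked processes can never fit:
  proc-C still needs (7, 1) but only (6, 2) is free — short on type-C units
  proc-E still needs (3, 3) but only (6, 2) is free — short on type-D units


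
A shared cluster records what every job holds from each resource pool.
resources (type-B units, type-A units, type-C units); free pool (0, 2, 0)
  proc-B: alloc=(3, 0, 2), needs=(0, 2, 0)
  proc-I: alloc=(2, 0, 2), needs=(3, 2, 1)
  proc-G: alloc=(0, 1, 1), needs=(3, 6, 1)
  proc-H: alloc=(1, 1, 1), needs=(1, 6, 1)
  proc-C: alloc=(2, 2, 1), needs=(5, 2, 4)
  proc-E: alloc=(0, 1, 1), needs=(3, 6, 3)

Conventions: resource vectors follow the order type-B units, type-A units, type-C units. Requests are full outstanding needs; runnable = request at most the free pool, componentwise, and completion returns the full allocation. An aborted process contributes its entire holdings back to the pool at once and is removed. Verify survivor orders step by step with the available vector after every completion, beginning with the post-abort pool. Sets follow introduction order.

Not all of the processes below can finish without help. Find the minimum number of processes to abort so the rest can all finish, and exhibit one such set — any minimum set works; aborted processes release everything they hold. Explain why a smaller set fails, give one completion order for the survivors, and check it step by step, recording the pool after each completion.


The answer: abort proc-G and proc-H.
Key observation: proc-E was stuck for good until proc-G and proc-H gave back (1, 2, 2); in the order shown it finishes at step 4.
Minimality, checking each single-abort alternative: proc-B alone leaves proc-G blocked (short on type-A units); proc-I alone leaves proc-G blocked (short on type-A units); proc-G alone leaves proc-H blocked (short on type-A units); proc-H alone leaves proc-G blocked (short on type-A units); proc-C alone leaves proc-G blocked (short on type-A units); proc-E alone leaves proc-G blocked (short on type-A units).
The survivors complete as proc-B, proc-I, proc-C, proc-E. Walking it through (starting from the post-abort pool):
  pool = (1, 4, 2)
  proc-B: need (0, 2, 0) fits (1, 4, 2); releases (3, 0, 2), pool now (4, 4, 4)
  proc-I: need (3, 2, 1) fits (4, 4, 4); releases (2, 0, 2), pool now (6, 4, 6)
  proc-C: need (5, 2, 4) fits (6, 4, 6); releases (2, 2, 1), pool now (8, 6, 7)
  proc-E: need (3, 6, 3) fits (8, 6, 7); releases (0, 1, 1), pool now (8, 7, 8)


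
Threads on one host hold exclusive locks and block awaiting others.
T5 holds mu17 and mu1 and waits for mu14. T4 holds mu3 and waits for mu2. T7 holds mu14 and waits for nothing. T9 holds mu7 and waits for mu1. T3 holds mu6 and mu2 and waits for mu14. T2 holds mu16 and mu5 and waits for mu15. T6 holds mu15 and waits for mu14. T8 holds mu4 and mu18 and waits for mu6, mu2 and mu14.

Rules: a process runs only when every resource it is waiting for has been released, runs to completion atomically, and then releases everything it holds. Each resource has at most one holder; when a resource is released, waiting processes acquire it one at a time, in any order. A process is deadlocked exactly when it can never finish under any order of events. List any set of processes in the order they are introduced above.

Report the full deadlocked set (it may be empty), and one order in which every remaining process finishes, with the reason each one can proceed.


The deadlocked set is empty.
Key observation: the waits form no ring: some process can always run, and its releases unblock the others one by one.
The rest can finish in the order T7, T5, T9, T3, T6, T8, T4, T2.
Check, step by step:
  T7: no waits; runs immediately, freeing mu14
  T5: everything it awaited (mu14) is free; runs, freeing mu17 and mu1
  T9: everything it awaited (mu1) is free; runs, freeing mu7
  T3: everything it awaited (mu14) is free; runs, freeing mu6 and mu2
  T6: everything it awaited (mu14) is free; runs, freeing mu15
  T8: everything it awaited (mu6, mu2 and mu14) is free; runs, freeing mu4 and mu18
  T4: everything it awaited (mu2) is free; runs, freeing mu3
  T2: everything it awaited (mu15) is free; runs, freeing mu16 and mu5


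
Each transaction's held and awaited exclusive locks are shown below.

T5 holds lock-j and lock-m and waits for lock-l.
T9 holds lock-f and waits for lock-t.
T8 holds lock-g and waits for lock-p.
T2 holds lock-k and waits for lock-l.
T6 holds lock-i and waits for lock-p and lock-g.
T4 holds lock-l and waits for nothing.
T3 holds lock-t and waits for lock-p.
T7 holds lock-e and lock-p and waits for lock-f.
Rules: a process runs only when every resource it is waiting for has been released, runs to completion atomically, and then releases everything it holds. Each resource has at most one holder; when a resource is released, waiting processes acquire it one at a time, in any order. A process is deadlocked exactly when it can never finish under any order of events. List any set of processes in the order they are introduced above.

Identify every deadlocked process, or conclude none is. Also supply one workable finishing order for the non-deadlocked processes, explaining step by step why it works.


The deadlocked set is T9, T8, T6, T3 and T7.
Key observation: along T9 -> T3 -> T7 -> T9, each member waits on what the next one holds — a deadlock; T8 and T6 wait into the deadlock from upstream.
One completion order for the rest: T4, T5, T2.
Check, step by step:
  T4: no waits; runs immediately, freeing lock-l
  T5: everything it awaited (lock-l) is free; runs, freeing lock-j and lock-m
  T2: everything it awaited (lock-l) is free; runs, freeing lock-k


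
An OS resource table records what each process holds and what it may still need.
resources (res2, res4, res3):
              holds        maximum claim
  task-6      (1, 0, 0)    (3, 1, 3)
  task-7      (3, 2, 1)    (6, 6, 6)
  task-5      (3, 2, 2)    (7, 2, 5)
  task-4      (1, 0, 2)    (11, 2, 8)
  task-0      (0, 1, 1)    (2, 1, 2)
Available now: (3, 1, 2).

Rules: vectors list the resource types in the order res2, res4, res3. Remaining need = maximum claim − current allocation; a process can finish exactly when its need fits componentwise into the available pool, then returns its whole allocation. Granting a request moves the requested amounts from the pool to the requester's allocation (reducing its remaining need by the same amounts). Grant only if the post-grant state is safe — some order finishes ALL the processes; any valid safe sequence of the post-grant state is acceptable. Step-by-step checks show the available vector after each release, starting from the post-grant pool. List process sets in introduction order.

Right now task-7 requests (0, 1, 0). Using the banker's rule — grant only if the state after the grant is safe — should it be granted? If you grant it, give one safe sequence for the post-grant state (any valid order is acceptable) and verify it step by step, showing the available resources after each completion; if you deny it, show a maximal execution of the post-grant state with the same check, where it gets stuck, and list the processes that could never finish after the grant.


GRANT: granting preserves safety; a valid post-grant sequence is task-0, task-6, task-5, task-7, task-4.
Key observation: (3, 0, 2) free after granting still covers task-0 first, and each release covers the next.
Verifying the post-grant state step by step:
  pool = (3, 0, 2)
  run task-0 (needs (2, 0, 1), free (3, 0, 2)); after release of (0, 1, 1) the pool is (3, 1, 3)
  run task-6 (needs (2, 1, 3), free (3, 1, 3)); after release of (1, 0, 0) the pool is (4, 1, 3)
  run task-5 (needs (4, 0, 3), free (4, 1, 3)); after release of (3, 2, 2) the pool is (7, 3, 5)
  run task-7 (needs (3, 3, 5), free (7, 3, 5)); after release of (3, 3, 1) the pool is (10, 6, 6)
  run task-4 (needs (10, 2, 6), free (10, 6, 6)); after release of (1, 0, 2) the pool is (11, 6, 8)


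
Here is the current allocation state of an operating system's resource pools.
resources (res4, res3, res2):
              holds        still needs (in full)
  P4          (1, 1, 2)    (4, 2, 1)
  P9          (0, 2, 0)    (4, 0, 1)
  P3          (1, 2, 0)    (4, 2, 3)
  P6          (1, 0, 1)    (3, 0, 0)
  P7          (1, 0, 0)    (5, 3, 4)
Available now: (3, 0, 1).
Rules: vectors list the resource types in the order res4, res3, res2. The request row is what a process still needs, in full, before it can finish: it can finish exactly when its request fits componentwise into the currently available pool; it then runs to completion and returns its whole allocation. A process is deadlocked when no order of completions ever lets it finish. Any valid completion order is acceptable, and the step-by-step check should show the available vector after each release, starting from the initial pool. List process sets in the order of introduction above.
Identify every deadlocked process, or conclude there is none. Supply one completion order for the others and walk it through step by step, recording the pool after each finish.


Nothing here is deadlocked.
Key observation: P6 can run right away; the returned allocation unlocks the remaining processes in turn.
One completion order for the rest: P6, P9, P4, P3, P7. Verifying each step:
  pool = (3, 0, 1)
  run P6 (needs (3, 0, 0), free (3, 0, 1)); after release of (1, 0, 1) the pool is (4, 0, 2)
  run P9 (needs (4, 0, 1), free (4, 0, 2)); after release of (0, 2, 0) the pool is (4, 2, 2)
  run P4 (needs (4, 2, 1), free (4, 2, 2)); after release of (1, 1, 2) the pool is (5, 3, 4)
  run P3 (needs (4, 2, 3), free (5, 3, 4)); after release of (1, 2, 0) the pool is (6, 5, 4)
  run P7 (needs (5, 3, 4), free (6, 5, 4)); after release of (1, 0, 0) the pool is (7, 5, 4)


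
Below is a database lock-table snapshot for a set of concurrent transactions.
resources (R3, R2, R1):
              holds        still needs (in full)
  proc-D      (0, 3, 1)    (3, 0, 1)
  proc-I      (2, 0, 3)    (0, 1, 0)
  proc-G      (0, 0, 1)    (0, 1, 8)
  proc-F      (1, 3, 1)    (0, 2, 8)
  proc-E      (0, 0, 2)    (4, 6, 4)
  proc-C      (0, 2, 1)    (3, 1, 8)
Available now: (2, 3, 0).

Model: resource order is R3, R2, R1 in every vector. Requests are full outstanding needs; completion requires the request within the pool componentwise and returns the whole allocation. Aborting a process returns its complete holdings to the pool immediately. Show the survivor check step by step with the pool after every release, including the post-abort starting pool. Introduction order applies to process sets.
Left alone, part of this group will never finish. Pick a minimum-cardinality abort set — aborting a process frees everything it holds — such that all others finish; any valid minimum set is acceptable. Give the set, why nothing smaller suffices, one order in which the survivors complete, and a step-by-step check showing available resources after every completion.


Abort proc-F and proc-C.
Key observation: aborting proc-F and proc-C returns (1, 5, 2), and proc-G — hopeless before — runs at step 4 with the returned capacity in the pool.
Why nothing smaller works — every single abort fails: proc-D alone leaves proc-G blocked (short on R1); proc-I alone leaves proc-G blocked (short on R1); proc-G alone leaves proc-F blocked (short on R1); proc-F alone leaves proc-G blocked (short on R1); proc-E alone leaves proc-G blocked (short on R1); proc-C alone leaves proc-G blocked (short on R1).
The survivors complete as proc-I, proc-D, proc-E, proc-G. Step-by-step check (starting from the post-abort pool):
  pool = (3, 8, 2)
  run proc-I (needs (0, 1, 0), free (3, 8, 2)); after release of (2, 0, 3) the pool is (5, 8, 5)
  run proc-D (needs (3, 0, 1), free (5, 8, 5)); after release of (0, 3, 1) the pool is (5, 11, 6)
  run proc-E (needs (4, 6, 4), free (5, 11, 6)); after release of (0, 0, 2) the pool is (5, 11, 8)
  run proc-G (needs (0, 1, 8), free (5, 11, 8)); after release of (0, 0, 1) the pool is (5, 11, 9)


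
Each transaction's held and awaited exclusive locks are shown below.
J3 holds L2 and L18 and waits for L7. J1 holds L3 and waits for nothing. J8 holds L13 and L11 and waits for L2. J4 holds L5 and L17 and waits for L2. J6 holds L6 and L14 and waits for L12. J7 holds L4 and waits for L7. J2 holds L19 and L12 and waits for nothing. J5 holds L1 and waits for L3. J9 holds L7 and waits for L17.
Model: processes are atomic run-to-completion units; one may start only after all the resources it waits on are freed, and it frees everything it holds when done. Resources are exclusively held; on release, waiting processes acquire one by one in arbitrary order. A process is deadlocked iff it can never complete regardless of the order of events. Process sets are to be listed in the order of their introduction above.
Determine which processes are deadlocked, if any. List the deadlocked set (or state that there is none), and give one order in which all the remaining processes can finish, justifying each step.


Deadlocked: J3, J8, J4, J7 and J9.
Key observation: the knot is the closed ring of waits J3 -> J9 -> J4 -> J3; J8 and J7 wait into the deadlock from upstream.
A valid finishing order for the others: J1, J2, J6, J5.
Check, step by step:
  run J1 (it waits on nothing); releases L3
  run J2 (it waits on nothing); releases L19 and L12
  J6: everything it awaited (L12) is free; runs, freeing L6 and L14
  J5: everything it awaited (L3) is free; runs, freeing L1


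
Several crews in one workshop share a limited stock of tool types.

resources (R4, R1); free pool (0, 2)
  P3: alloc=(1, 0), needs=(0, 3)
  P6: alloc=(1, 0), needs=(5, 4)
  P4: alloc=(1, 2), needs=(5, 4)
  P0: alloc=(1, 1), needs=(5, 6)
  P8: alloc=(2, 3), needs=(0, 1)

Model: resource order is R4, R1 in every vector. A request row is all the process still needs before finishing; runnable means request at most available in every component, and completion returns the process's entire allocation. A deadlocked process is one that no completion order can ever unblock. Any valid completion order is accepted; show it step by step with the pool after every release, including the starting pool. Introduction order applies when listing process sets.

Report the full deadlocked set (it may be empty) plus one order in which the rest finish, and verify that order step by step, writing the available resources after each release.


The deadlocked set is P6, P4 and P0.
Key observation: R4 is the bottleneck — with P8, P3 done the pool holds (3, 5), short of every remaining need.
One completion order for the rest: P8, P3. Verifying each step:
  pool = (0, 2)
  run P8 (needs (0, 1), free (0, 2)); after release of (2, 3) the pool is (2, 5)
  run P3 (needs (0, 3), free (2, 5)); after release of (1, 0) the pool is (3, 5)
None of the blocked processes ever fits:
  P6 still needs (5, 4) but only (3, 5) is free — short on R4
  P4 still needs (5, 4) but only (3, 5) is free — short on R4
  P0 still needs (5, 6) but only (3, 5) is free — short on R4 and R1


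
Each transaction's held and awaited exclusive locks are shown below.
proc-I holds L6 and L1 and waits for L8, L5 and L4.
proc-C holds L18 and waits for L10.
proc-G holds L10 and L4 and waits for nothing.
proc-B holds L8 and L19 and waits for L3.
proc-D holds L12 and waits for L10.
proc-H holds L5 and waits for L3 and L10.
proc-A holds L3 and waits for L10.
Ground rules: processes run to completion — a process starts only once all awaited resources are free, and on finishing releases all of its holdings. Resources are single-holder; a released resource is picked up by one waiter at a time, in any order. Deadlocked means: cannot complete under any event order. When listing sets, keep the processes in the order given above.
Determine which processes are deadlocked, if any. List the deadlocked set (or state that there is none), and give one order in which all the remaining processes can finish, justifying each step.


Nothing here is deadlocked.
Key observation: the wait graph is acyclic; completion cascades from the unblocked processes through everyone else.
The rest can finish in the order proc-G, proc-A, proc-H, proc-B, proc-C, proc-I, proc-D.
Check, step by step:
  proc-G waits on nothing -> runs at once and releases L10 and L4
  proc-A waits on L10 — all released -> runs and releases L3
  proc-H waits on L3 and L10 — all released -> runs and releases L5
  proc-B waits on L3 — all released -> runs and releases L8 and L19
  proc-C waits on L10 — all released -> runs and releases L18
  proc-I waits on L8, L5 and L4 — all released -> runs and releases L6 and L1
  proc-D waits on L10 — all released -> runs and releases L12


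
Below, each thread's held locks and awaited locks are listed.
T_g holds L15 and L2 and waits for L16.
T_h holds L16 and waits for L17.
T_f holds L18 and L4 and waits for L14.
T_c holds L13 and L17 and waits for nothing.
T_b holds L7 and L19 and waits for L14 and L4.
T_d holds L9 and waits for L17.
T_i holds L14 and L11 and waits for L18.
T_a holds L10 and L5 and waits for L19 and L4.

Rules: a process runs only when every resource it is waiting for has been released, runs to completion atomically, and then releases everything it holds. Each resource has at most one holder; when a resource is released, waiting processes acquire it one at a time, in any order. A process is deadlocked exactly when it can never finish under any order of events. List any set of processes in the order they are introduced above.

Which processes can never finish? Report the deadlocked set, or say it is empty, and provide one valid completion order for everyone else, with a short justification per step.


Deadlocked: T_f, T_b, T_i and T_a.
Key observation: the wait chain closes on itself along T_f -> T_i -> T_f; T_b and T_a wait into the deadlock from upstream.
The rest can finish in the order T_c, T_h, T_d, T_g.
Step-by-step check:
  T_c: no waits; runs immediately, freeing L13 and L17
  T_h: everything it awaited (L17) is free; runs, freeing L16
  T_d: everything it awaited (L17) is free; runs, freeing L9
  T_g: everything it awaited (L16) is free; runs, freeing L15 and L2


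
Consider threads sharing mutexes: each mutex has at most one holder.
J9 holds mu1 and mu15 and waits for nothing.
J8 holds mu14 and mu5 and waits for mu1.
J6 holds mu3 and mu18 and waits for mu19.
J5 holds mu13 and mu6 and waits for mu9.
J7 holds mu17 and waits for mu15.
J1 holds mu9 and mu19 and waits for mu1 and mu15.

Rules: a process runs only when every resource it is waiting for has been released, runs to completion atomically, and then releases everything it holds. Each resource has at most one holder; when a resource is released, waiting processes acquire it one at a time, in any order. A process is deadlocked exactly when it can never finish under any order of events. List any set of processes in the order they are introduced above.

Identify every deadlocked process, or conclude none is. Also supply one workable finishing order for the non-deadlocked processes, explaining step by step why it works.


Nothing here is deadlocked.
Key observation: although several processes wait, no cycle exists — each chain bottoms out at a free runner.
One completion order for the rest: J9, J1, J5, J8, J7, J6.
Step-by-step check:
  run J9 (it waits on nothing); releases mu1 and mu15
  run J1 (all its waits — mu1 and mu15 — are resolved); releases mu9 and mu19
  run J5 (all its waits — mu9 — are resolved); releases mu13 and mu6
  run J8 (all its waits — mu1 — are resolved); releases mu14 and mu5
  run J7 (all its waits — mu15 — are resolved); releases mu17
  run J6 (all its waits — mu19 — are resolved); releases mu3 and mu18


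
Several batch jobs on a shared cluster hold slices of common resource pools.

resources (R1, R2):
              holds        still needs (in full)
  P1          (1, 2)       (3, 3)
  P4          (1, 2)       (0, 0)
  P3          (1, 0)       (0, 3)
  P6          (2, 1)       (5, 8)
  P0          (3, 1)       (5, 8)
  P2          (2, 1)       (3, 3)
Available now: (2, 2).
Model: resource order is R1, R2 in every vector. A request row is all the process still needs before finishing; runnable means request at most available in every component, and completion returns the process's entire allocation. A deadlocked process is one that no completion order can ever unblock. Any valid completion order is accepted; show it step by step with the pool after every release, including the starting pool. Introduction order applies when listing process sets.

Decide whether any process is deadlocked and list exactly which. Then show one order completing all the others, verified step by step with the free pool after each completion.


Deadlocked set: P6 and P0.
Key observation: no order helps: past P4, P1, P2, P3, the free pool tops out at (7, 7), below what each blocked process needs in R2.
A valid finishing order for the others: P4, P1, P2, P3. Walking it through:
  pool = (2, 2)
  run P4 (needs (0, 0), free (2, 2)); after release of (1, 2) the pool is (3, 4)
  run P1 (needs (3, 3), free (3, 4)); after release of (1, 2) the pool is (4, 6)
  run P2 (needs (3, 3), free (4, 6)); after release of (2, 1) the pool is (6, 7)
  run P3 (needs (0, 3), free (6, 7)); after release of (1, 0) the pool is (7, 7)
The blocked processes can never fit:
  P6 still needs (5, 8) but only (7, 7) is free — short on R2
  P0 still needs (5, 8) but only (7, 7) is free — short on R2


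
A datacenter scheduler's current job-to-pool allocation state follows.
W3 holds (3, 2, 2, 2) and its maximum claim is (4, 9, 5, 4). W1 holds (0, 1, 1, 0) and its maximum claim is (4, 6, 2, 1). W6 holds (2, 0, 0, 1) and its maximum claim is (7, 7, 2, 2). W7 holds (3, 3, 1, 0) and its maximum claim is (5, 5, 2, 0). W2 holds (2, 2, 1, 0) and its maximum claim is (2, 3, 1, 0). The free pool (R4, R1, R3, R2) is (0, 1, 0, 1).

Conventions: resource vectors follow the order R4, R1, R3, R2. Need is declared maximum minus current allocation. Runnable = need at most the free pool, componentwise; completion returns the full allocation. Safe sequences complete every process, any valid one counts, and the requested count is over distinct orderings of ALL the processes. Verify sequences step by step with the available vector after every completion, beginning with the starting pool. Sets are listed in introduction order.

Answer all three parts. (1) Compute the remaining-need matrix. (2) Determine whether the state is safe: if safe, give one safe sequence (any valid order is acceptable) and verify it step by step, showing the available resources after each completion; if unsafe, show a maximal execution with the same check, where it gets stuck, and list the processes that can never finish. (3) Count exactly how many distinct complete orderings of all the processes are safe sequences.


(1) Need matrix, components ordered R4, R1, R3, R2:
  W3: (1, 7, 3, 2)
  W1: (4, 5, 1, 1)
  W6: (5, 7, 2, 1)
  W7: (2, 2, 1, 0)
  W2: (0, 1, 0, 0)
(2) The state is SAFE; one workable sequence: W2, W7, W1, W6, W3.
Key observation: at W2 the run first touches a limit — (0, 1, 0, 0) against (0, 1, 0, 1), exact on a resource it actually requests.
Verifying each step:
  pool = (0, 1, 0, 1)
  run W2 (needs (0, 1, 0, 0), free (0, 1, 0, 1)); after release of (2, 2, 1, 0) the pool is (2, 3, 1, 1)
  run W7 (needs (2, 2, 1, 0), free (2, 3, 1, 1)); after release of (3, 3, 1, 0) the pool is (5, 6, 2, 1)
  run W1 (needs (4, 5, 1, 1), free (5, 6, 2, 1)); after release of (0, 1, 1, 0) the pool is (5, 7, 3, 1)
  run W6 (needs (5, 7, 2, 1), free (5, 7, 3, 1)); after release of (2, 0, 0, 1) the pool is (7, 7, 3, 2)
  run W3 (needs (1, 7, 3, 2), free (7, 7, 3, 2)); after release of (3, 2, 2, 2) the pool is (10, 9, 5, 4)
(3) Precisely 1 of the possible complete orderings is a safe sequence.


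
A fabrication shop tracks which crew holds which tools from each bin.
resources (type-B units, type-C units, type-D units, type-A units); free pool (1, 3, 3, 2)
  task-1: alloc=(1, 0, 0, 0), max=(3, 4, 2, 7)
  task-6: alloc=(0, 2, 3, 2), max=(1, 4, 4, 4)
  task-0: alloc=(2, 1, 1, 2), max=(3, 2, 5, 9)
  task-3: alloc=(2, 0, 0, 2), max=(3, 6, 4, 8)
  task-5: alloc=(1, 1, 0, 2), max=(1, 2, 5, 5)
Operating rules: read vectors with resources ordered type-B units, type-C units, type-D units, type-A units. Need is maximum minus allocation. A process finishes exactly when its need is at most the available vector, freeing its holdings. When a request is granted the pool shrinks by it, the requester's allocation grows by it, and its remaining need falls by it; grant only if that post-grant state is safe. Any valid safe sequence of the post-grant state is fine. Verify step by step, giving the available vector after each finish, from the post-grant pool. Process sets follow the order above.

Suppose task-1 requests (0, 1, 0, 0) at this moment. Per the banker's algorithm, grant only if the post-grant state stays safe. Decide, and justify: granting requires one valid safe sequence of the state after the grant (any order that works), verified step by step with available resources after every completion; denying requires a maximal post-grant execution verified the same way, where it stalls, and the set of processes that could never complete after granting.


DENY. Granting would leave the state unsafe.
Key observation: after task-6, task-5 the pool peaks at (2, 5, 6, 6), and each blocked process is short somewhere: task-1 on type-A units; task-0 on type-A units; task-3 on type-C units.
After a pretend grant, a maximal execution: task-6, task-5 — then nothing else fits. Step-by-step check:
  pool = (1, 2, 3, 2)
  task-6: need (1, 2, 1, 2) fits (1, 2, 3, 2); releases (0, 2, 3, 2), pool now (1, 4, 6, 4)
  task-5: need (0, 1, 5, 3) fits (1, 4, 6, 4); releases (1, 1, 0, 2), pool now (2, 5, 6, 6)
  task-1 still needs (2, 3, 2, 7) but only (2, 5, 6, 6) is free — short on type-A units
  task-0 still needs (1, 1, 4, 7) but only (2, 5, 6, 6) is free — short on type-A units
  task-3 still needs (1, 6, 4, 6) but only (2, 5, 6, 6) is free — short on type-C units
Processes that could never finish after the grant: task-1, task-0 and task-3.


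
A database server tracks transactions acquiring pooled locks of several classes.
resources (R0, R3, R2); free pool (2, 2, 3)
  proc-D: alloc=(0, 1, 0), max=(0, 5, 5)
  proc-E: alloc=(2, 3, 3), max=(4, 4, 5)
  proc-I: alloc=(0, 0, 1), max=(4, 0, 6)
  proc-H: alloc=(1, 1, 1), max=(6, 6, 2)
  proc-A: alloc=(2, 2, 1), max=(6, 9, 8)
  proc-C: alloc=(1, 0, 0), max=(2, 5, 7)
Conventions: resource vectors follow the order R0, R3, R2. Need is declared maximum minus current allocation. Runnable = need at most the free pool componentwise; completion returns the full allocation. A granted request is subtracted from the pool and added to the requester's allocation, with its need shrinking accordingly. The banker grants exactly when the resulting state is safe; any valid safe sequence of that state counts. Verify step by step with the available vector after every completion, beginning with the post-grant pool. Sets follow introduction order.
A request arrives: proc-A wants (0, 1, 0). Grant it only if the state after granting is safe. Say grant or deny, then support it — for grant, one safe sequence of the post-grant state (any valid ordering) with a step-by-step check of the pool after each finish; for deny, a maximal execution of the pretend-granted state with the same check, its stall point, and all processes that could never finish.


GRANT — the state after the grant stays safe, e.g. via proc-E, proc-I, proc-D, proc-C, proc-H, proc-A.
Key observation: even at the reduced pool (2, 1, 3), proc-E fits immediately, so safety survives the grant.
Verifying the post-grant state step by step:
  pool = (2, 1, 3)
  proc-E: need (2, 1, 2) fits (2, 1, 3); releases (2, 3, 3), pool now (4, 4, 6)
  proc-I: need (4, 0, 5) fits (4, 4, 6); releases (0, 0, 1), pool now (4, 4, 7)
  proc-D: need (0, 4, 5) fits (4, 4, 7); releases (0, 1, 0), pool now (4, 5, 7)
  proc-C: need (1, 5, 7) fits (4, 5, 7); releases (1, 0, 0), pool now (5, 5, 7)
  proc-H: need (5, 5, 1) fits (5, 5, 7); releases (1, 1, 1), pool now (6, 6, 8)
  proc-A: need (4, 6, 7) fits (6, 6, 8); releases (2, 3, 1), pool now (8, 9, 9)


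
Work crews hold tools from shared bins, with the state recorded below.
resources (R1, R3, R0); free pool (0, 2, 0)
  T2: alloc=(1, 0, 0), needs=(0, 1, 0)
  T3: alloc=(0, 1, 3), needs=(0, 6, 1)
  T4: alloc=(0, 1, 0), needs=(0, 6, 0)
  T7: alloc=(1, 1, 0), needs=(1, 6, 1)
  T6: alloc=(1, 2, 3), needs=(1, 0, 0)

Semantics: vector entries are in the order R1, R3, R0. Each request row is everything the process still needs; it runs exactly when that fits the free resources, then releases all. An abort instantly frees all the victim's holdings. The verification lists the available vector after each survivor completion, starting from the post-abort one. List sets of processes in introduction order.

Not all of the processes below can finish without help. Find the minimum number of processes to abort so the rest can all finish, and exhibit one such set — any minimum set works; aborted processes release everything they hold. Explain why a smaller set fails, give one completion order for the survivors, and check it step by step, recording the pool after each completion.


The answer: abort T3 and T4.
Key observation: before aborting T3 and T4, T7 was permanently blocked — no order could ever run it; afterwards it completes at step 3.
No one abort is enough; case by case: T2 alone leaves T3 blocked (short on R3); T3 alone leaves T4 blocked (short on R3); T4 alone leaves T3 blocked (short on R3); T7 alone leaves T3 blocked (short on R3); T6 alone leaves T3 blocked (short on R3).
The survivors complete as T2, T6, T7. Verifying each step (starting from the post-abort pool):
  pool = (0, 4, 3)
  T2 needs (0, 1, 0) <= (0, 4, 3) -> finishes; pool += (1, 0, 0) = (1, 4, 3)
  T6 needs (1, 0, 0) <= (1, 4, 3) -> finishes; pool += (1, 2, 3) = (2, 6, 6)
  T7 needs (1, 6, 1) <= (2, 6, 6) -> finishes; pool += (1, 1, 0) = (3, 7, 6)


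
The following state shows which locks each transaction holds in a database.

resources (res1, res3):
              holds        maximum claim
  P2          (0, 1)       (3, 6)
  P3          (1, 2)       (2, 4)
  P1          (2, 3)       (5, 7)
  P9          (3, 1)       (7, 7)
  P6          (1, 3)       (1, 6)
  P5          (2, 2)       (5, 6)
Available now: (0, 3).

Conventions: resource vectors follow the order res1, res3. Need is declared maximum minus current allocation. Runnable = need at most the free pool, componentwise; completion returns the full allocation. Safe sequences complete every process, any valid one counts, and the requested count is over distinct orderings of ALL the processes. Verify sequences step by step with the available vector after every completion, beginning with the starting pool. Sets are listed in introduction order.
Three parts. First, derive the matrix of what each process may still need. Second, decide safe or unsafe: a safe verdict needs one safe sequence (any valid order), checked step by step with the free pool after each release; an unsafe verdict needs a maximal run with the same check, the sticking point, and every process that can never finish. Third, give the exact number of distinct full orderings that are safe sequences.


(1) Outstanding need per process (order res1, res3):
  P2: (3, 5)
  P3: (1, 2)
  P1: (3, 4)
  P9: (4, 6)
  P6: (0, 3)
  P5: (3, 4)
(2) UNSAFE — no complete ordering exists.
Key observation: even finishing P6, P3 leaves just (2, 8) free — too little res1 for any of the remaining processes.
The run P6, P3 cannot be extended any further. Step-by-step check:
  pool = (0, 3)
  run P6 (needs (0, 3), free (0, 3)); after release of (1, 3) the pool is (1, 6)
  run P3 (needs (1, 2), free (1, 6)); after release of (1, 2) the pool is (2, 8)
  P2 cannot run: need (3, 5) vs free (2, 8) (insufficient res1)
  P1 cannot run: need (3, 4) vs free (2, 8) (insufficient res1)
  P9 cannot run: need (4, 6) vs free (2, 8) (insufficient res1)
  P5 cannot run: need (3, 4) vs free (2, 8) (insufficient res1)
Permanently blocked: P2, P1, P9 and P5.
(3) The exact count: 0 of the possible complete orderings are safe sequences.


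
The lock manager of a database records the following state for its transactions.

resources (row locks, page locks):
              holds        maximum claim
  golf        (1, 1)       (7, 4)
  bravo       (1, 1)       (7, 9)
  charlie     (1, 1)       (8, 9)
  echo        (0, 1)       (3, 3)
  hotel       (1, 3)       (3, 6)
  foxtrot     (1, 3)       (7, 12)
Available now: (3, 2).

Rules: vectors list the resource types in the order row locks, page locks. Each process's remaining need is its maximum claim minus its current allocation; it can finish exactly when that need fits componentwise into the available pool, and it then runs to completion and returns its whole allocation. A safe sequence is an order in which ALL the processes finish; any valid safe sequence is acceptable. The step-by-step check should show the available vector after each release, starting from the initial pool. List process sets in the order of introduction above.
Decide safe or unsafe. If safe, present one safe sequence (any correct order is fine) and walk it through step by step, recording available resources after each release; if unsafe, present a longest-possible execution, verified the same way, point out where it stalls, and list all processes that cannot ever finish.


UNSAFE.
Key observation: the wall is row locks: completing echo, hotel brings the pool only to (4, 6), and all the rest need more.
The run echo, hotel cannot be extended any further. Verifying each step:
  pool = (3, 2)
  echo: need (3, 2) fits (3, 2); releases (0, 1), pool now (3, 3)
  hotel: need (2, 3) fits (3, 3); releases (1, 3), pool now (4, 6)
  blocked: golf wants (6, 3), pool (4, 6) — not enough row locks
  blocked: bravo wants (6, 8), pool (4, 6) — not enough row locks and page locks
  blocked: charlie wants (7, 8), pool (4, 6) — not enough row locks and page locks
  blocked: foxtrot wants (6, 9), pool (4, 6) — not enough row locks and page locks
Never able to finish: golf, bravo, charlie and foxtrot.


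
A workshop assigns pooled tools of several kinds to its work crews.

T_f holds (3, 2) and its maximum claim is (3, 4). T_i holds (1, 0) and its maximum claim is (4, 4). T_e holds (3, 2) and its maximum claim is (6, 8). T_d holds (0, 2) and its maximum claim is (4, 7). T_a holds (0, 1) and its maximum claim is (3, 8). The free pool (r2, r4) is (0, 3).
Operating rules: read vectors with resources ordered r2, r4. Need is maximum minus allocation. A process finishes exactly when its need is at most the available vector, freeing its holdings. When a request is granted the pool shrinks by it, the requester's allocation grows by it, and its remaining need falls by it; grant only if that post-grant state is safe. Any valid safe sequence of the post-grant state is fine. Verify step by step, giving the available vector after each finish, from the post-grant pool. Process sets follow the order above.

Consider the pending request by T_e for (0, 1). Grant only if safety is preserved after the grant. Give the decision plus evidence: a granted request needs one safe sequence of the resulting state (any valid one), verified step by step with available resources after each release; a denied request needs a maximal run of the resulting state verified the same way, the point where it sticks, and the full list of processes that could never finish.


DENY — the pretend-granted state is unsafe.
Key observation: once T_f, T_i finish, the pool peaks at (4, 4) — and every remaining process still needs more r4 than that.
On the post-grant state, T_f, T_i is a maximal run — nothing extends it. Check, step by step:
  pool = (0, 2)
  run T_f (needs (0, 2), free (0, 2)); after release of (3, 2) the pool is (3, 4)
  run T_i (needs (3, 4), free (3, 4)); after release of (1, 0) the pool is (4, 4)
  T_e still needs (3, 5) but only (4, 4) is free — short on r4
  T_d still needs (4, 5) but only (4, 4) is free — short on r4
  T_a still needs (3, 7) but only (4, 4) is free — short on r4
Post-grant, the permanently blocked set is T_e, T_d and T_a.


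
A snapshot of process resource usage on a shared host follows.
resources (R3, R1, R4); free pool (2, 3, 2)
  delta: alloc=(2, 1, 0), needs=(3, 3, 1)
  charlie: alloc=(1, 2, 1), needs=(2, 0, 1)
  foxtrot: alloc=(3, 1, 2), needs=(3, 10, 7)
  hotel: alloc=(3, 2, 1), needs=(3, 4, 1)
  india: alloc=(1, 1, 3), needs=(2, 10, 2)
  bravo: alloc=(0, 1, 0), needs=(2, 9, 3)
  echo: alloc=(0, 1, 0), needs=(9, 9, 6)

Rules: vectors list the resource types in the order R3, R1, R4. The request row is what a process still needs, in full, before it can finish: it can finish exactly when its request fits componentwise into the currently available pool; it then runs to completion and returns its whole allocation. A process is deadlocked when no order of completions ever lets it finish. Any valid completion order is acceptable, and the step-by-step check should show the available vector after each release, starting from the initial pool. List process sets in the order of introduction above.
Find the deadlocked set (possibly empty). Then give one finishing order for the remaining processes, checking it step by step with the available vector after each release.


Deadlocked: foxtrot, india, bravo and echo.
Key observation: once charlie, hotel, delta finish, the pool peaks at (8, 8, 4) — and every remaining process still needs more R1 than that.
The rest can finish in the order charlie, hotel, delta. Walking it through:
  pool = (2, 3, 2)
  run charlie (needs (2, 0, 1), free (2, 3, 2)); after release of (1, 2, 1) the pool is (3, 5, 3)
  run hotel (needs (3, 4, 1), free (3, 5, 3)); after release of (3, 2, 1) the pool is (6, 7, 4)
  run delta (needs (3, 3, 1), free (6, 7, 4)); after release of (2, 1, 0) the pool is (8, 8, 4)
The stuck group stays short no matter what:
  foxtrot cannot run: need (3, 10, 7) vs free (8, 8, 4) (insufficient R1 and R4)
  india cannot run: need (2, 10, 2) vs free (8, 8, 4) (insufficient R1)
  bravo cannot run: need (2, 9, 3) vs free (8, 8, 4) (insufficient R1)
  echo cannot run: need (9, 9, 6) vs free (8, 8, 4) (insufficient R3, R1 and R4)
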